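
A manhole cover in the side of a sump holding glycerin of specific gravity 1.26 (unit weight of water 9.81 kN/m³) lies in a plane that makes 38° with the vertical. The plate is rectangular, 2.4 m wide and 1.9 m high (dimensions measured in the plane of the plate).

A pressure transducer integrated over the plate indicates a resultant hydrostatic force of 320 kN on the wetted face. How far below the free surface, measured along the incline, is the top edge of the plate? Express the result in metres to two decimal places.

y_top ≈ 6.25 m

γ = 1.26 × 9.81 = 12.3606 kN/m³.
A = 2.4 × 1.9 = 4.56 m².
From F = γ·h_c·A, the centroid depth is h_c = 320/(12.3606 × 4.56) = 5.67735 m.
The plate makes 38° with the vertical, i.e. θ = 90° − 38° = 52° to the horizontal. Measuring y along the incline from the free-surface line, vertical depth h = y·sinθ with sinθ = 0.788011.
Along the incline, y_c = h_c/sinθ = 5.67735/0.788011 = 7.20466 m.
The centroid lies 1.9/2 = 0.95 m below the top edge, so the top edge sits at y_top = 7.20466 − 0.95 = 6.25466 m along the incline.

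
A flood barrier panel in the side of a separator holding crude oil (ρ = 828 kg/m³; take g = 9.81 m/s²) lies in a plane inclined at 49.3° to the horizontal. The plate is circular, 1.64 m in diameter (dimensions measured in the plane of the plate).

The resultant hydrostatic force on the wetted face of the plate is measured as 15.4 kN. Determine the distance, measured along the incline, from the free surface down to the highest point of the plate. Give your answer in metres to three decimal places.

y_top ≈ 0.364 m

γ = ρg = 828 × 9.81 / 1000 = 8.12268 kN/m³.
A = π(0.82)² = 2.11241 m².
From F = γ·h_c·A, the centroid depth is h_c = 15.4/(8.12268 × 2.11241) = 0.897518 m.
Let θ = 49.3° be the plate's angle to the horizontal; measure y along the incline from where the plane meets the free surface. Vertical depth h = y·sinθ with sinθ = 0.758134.
Along the incline, y_c = h_c/sinθ = 0.897518/0.758134 = 1.18385 m.
The centroid is at the centre, 0.82 m below the top of the plate, so the highest point sits at y_top = 1.18385 − 0.82 = 0.36385 m along the incline.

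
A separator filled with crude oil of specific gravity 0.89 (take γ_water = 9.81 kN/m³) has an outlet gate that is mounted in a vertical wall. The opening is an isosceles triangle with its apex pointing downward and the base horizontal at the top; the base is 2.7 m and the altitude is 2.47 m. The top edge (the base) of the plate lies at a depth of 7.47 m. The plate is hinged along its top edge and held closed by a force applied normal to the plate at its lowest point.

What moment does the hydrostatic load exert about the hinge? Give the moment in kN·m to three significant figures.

γ = 0.89 × 9.81 = 8.7309 kN/m³.
With the apex down, the centroid sits h/3 = 2.47/3 = 0.823333 m below the base (the top edge), so the centroid depth is h_c = 7.47 + 0.823333 = 8.29333 m.
A = ½ × 2.7 × 2.47 = 3.3345 m².
Resultant F = γ·h_c·A = 8.7309 × 8.29333 × 3.3345 = 241.445 kN.
I_c = b·h³/36 = 2.7 × 2.47³/36 = 1.13019 m⁴.
Centre of pressure: y_p = y_c + I_c/(y_c·A) = 8.29333 + 1.13019/(8.29333 × 3.3345) = 8.29333 + 0.0408688 = 8.3342 m along the plane.
The resultant acts 0.823333 + 0.0408688 = 0.864202 m (along the plate) below the hinge at the top edge, so the moment about the hinge is M = F × 0.864202 = 241.445 × 0.864202 = 208.657 kN·m.

M ≈ 209 kN·m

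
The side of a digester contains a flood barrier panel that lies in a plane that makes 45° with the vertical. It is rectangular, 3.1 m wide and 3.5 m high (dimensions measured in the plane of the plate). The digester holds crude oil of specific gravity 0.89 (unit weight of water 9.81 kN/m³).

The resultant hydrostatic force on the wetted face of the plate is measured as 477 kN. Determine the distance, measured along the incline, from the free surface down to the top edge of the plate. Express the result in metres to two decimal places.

y_top ≈ 5.37 m

γ = 0.89 × 9.81 = 8.7309 kN/m³.
A = 3.1 × 3.5 = 10.85 m².
From F = γ·h_c·A, the centroid depth is h_c = 477/(8.7309 × 10.85) = 5.03535 m.
The plate makes 45° with the vertical, i.e. θ = 90° − 45° = 45° to the horizontal. Measuring y along the incline from the free-surface line, vertical depth h = y·sinθ with sinθ = 0.707107.
Along the incline, y_c = h_c/sinθ = 5.03535/0.707107 = 7.12106 m.
The centroid lies 3.5/2 = 1.75 m below the top edge, so the top edge sits at y_top = 7.12106 − 1.75 = 5.37106 m along the incline.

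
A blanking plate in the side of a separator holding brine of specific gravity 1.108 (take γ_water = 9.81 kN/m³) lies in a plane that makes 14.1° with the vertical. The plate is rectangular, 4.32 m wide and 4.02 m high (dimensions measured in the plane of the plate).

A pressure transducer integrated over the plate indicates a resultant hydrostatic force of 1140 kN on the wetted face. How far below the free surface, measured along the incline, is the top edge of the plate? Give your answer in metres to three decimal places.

y_top ≈ 4.217 m

γ = 1.108 × 9.81 = 10.86948 kN/m³.
A = 4.32 × 4.02 = 17.3664 m².
From F = γ·h_c·A, the centroid depth is h_c = 1140/(10.86948 × 17.3664) = 6.0393 m.
The plate makes 14.1° with the vertical, i.e. θ = 90° − 14.1° = 75.9° to the horizontal. Measuring y along the incline from the free-surface line, vertical depth h = y·sinθ with sinθ = 0.969872.
Along the incline, y_c = h_c/sinθ = 6.0393/0.969872 = 6.2269 m.
The centroid lies 4.02/2 = 2.01 m below the top edge, so the top edge sits at y_top = 6.2269 − 2.01 = 4.2169 m along the incline.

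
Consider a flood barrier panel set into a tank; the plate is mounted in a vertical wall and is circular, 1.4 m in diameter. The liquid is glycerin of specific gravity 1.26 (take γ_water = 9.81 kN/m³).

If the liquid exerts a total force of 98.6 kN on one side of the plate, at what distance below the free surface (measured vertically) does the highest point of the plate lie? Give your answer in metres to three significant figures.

γ = 1.26 × 9.81 = 12.3606 kN/m³.
A = π(0.7)² = 1.53938 m².
From F = γ·h_c·A, the centroid depth is h_c = 98.6/(12.3606 × 1.53938) = 5.18193 m.
The centroid is at the centre, 0.7 m below the top of the plate, so the highest point sits at h_top = 5.18193 − 0.7 = 4.48193 m below the surface.

d_top ≈ 4.48 m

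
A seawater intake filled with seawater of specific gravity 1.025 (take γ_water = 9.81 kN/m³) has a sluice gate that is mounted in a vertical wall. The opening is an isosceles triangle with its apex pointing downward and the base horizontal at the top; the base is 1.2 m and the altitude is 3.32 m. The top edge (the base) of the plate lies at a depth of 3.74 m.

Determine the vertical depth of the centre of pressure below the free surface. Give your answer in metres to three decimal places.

h_p = 4.973 m

γ = 1.025 × 9.81 = 10.05525 kN/m³.
With the apex down, the centroid sits h/3 = 3.32/3 = 1.10667 m below the base (the top edge), so the centroid depth is h_c = 3.74 + 1.10667 = 4.84667 m.
A = ½ × 1.2 × 3.32 = 1.992 m².
Resultant F = γ·h_c·A = 10.05525 × 4.84667 × 1.992 = 97.0791 kN.
I_c = b·h³/36 = 1.2 × 3.32³/36 = 1.21981 m⁴.
Centre of pressure: y_p = y_c + I_c/(y_c·A) = 4.84667 + 1.21981/(4.84667 × 1.992) = 4.84667 + 0.126345 = 4.97301 m along the plane.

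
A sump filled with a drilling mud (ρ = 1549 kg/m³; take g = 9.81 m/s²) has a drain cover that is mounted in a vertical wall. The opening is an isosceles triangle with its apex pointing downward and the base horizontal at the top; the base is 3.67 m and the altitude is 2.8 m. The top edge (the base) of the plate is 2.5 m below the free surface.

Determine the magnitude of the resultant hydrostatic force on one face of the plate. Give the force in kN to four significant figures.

γ = ρg = 1549 × 9.81 / 1000 = 15.19569 kN/m³.
With the apex down, the centroid sits h/3 = 2.8/3 = 0.933333 m below the base (the top edge), so the centroid depth is h_c = 2.5 + 0.933333 = 3.43333 m.
A = ½ × 3.67 × 2.8 = 5.138 m².
Resultant F = γ·h_c·A = 15.19569 × 3.43333 × 5.138 = 268.059 kN.

F ≈ 268.1 kN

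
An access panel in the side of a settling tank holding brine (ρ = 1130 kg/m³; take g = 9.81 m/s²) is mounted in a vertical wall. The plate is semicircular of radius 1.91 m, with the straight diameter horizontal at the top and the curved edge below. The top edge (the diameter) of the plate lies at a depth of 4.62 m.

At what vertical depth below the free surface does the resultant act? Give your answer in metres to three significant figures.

h_p = 5.48 m

γ = ρg = 1130 × 9.81 / 1000 = 11.0853 kN/m³.
The centroid of a semicircle lies 4r/(3π) = 0.810629 m from the diameter, here below the top edge, so the centroid depth is h_c = 4.62 + 0.810629 = 5.43063 m.
A = πr²/2 = π × 1.91²/2 = 5.73042 m².
Resultant F = γ·h_c·A = 11.0853 × 5.43063 × 5.73042 = 344.972 kN.
I_c = (π/8 − 8/(9π))·r⁴ = 0.109757 × 1.91⁴ = 1.46072 m⁴.
Centre of pressure: y_p = y_c + I_c/(y_c·A) = 5.43063 + 1.46072/(5.43063 × 5.73042) = 5.43063 + 0.0469386 = 5.47757 m along the plane.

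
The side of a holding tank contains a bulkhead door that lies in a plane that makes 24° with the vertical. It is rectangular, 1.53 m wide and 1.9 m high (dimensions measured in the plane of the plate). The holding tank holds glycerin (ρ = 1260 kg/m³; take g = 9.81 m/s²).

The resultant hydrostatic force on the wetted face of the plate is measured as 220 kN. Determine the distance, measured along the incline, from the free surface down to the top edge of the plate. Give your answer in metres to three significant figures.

y_top ≈ 5.75 m

γ = ρg = 1260 × 9.81 / 1000 = 12.3606 kN/m³.
A = 1.53 × 1.9 = 2.907 m².
From F = γ·h_c·A, the centroid depth is h_c = 220/(12.3606 × 2.907) = 6.12263 m.
The plate makes 24° with the vertical, i.e. θ = 90° − 24° = 66° to the horizontal. Measuring y along the incline from the free-surface line, vertical depth h = y·sinθ with sinθ = 0.913545.
Along the incline, y_c = h_c/sinθ = 6.12263/0.913545 = 6.70206 m.
The centroid lies 1.9/2 = 0.95 m below the top edge, so the top edge sits at y_top = 6.70206 − 0.95 = 5.75206 m along the incline.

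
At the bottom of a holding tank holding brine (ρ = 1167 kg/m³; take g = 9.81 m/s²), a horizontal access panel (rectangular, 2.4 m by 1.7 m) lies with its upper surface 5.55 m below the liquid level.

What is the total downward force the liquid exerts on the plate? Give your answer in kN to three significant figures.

γ = ρg = 1167 × 9.81 / 1000 = 11.44827 kN/m³.
The plate is horizontal, so pressure is uniform at p = γ·h = 11.44827 × 5.55 = 63.5379 kN/m².
A = 2.4 × 1.7 = 4.08 m².
F = p·A = 63.5379 × 4.08 = 259.235 kN.

F ≈ 259 kN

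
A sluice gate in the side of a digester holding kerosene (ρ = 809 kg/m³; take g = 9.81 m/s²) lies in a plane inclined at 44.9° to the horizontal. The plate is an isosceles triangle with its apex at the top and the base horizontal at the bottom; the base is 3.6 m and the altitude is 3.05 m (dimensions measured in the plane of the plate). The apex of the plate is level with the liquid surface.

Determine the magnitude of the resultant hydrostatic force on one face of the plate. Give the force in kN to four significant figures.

F ≈ 62.54 kN

γ = ρg = 809 × 9.81 / 1000 = 7.93629 kN/m³.
Let θ = 44.9° be the plate's angle to the horizontal; measure y along the incline from where the plane meets the free surface. Vertical depth h = y·sinθ with sinθ = 0.705872.
With the apex up, the centroid sits 2h/3 = 2 × 3.05/3 = 2.03333 m below the apex, so y_c = 2.03333 m and h_c = 2.03333 × 0.705872 = 1.43527 m.
A = ½ × 3.6 × 3.05 = 5.49 m².
Resultant F = γ·h_c·A = 7.93629 × 1.43527 × 5.49 = 62.535 kN.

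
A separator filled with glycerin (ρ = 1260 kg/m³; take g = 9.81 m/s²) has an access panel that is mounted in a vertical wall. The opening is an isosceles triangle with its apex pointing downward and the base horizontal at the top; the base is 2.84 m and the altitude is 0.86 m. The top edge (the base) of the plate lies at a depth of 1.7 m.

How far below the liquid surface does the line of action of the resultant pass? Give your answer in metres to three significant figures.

h_p = 2.01 m

γ = ρg = 1260 × 9.81 / 1000 = 12.3606 kN/m³.
With the apex down, the centroid sits h/3 = 0.86/3 = 0.286667 m below the base (the top edge), so the centroid depth is h_c = 1.7 + 0.286667 = 1.98667 m.
A = ½ × 2.84 × 0.86 = 1.2212 m².
Resultant F = γ·h_c·A = 12.3606 × 1.98667 × 1.2212 = 29.9883 kN.
I_c = b·h³/36 = 2.84 × 0.86³/36 = 0.0501778 m⁴.
Centre of pressure: y_p = y_c + I_c/(y_c·A) = 1.98667 + 0.0501778/(1.98667 × 1.2212) = 1.98667 + 0.0206823 = 2.00735 m along the plane.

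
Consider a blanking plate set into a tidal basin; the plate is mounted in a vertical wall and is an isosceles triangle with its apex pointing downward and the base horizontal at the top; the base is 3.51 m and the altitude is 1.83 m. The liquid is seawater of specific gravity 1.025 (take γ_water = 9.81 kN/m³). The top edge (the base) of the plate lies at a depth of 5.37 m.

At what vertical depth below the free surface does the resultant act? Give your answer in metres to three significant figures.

h_p = 6.01 m

γ = 1.025 × 9.81 = 10.05525 kN/m³.
With the apex down, the centroid sits h/3 = 1.83/3 = 0.61 m below the base (the top edge), so the centroid depth is h_c = 5.37 + 0.61 = 5.98 m.
A = ½ × 3.51 × 1.83 = 3.21165 m².
Resultant F = γ·h_c·A = 10.05525 × 5.98 × 3.21165 = 193.118 kN.
I_c = b·h³/36 = 3.51 × 1.83³/36 = 0.597527 m⁴.
Centre of pressure: y_p = y_c + I_c/(y_c·A) = 5.98 + 0.597527/(5.98 × 3.21165) = 5.98 + 0.031112 = 6.01111 m along the plane.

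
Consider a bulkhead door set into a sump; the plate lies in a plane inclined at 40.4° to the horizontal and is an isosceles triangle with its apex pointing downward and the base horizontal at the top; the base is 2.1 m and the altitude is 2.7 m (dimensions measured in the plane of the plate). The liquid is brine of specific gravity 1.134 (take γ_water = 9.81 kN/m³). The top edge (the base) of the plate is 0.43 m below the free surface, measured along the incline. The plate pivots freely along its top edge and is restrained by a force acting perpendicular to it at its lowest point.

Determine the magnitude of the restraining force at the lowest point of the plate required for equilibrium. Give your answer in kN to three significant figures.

P ≈ 12.1 kN

γ = 1.134 × 9.81 = 11.12454 kN/m³.
Let θ = 40.4° be the plate's angle to the horizontal; measure y along the incline from where the plane meets the free surface. Vertical depth h = y·sinθ with sinθ = 0.648120.
With the apex down, the centroid sits h/3 = 2.7/3 = 0.9 m below the base (the top edge), so y_c = 0.43 + 0.9 = 1.33 m and h_c = 1.33 × 0.648120 = 0.862 m.
A = ½ × 2.1 × 2.7 = 2.835 m².
Resultant F = γ·h_c·A = 11.12454 × 0.862 × 2.835 = 27.1858 kN.
I_c = b·h³/36 = 2.1 × 2.7³/36 = 1.14818 m⁴.
Centre of pressure: y_p = y_c + I_c/(y_c·A) = 1.33 + 1.14818/(1.33 × 2.835) = 1.33 + 0.304513 = 1.63451 m along the plane.
The resultant acts 0.9 + 0.304513 = 1.20451 m (along the plate) below the hinge at the top edge, so the moment about the hinge is M = F × 1.20451 = 27.1858 × 1.20451 = 32.7456 kN·m.
A normal force at the bottom, 2.7 m from the hinge, must supply this moment: P = 32.7456/2.7 = 12.128 kN.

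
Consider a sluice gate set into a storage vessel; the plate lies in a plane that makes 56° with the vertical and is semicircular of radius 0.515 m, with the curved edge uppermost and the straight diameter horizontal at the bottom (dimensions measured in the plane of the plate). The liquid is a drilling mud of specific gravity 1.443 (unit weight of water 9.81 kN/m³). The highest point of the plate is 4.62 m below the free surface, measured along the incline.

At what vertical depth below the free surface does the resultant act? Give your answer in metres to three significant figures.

γ = 1.443 × 9.81 = 14.15583 kN/m³.
The plate makes 56° with the vertical, i.e. θ = 90° − 56° = 34° to the horizontal. Measuring y along the incline from the free-surface line, vertical depth h = y·sinθ with sinθ = 0.559193.
The centroid lies 4r/(3π) = 0.218573 m above the diameter, so r − 4r/(3π) = 0.515 − 0.218573 = 0.296427 m below the topmost point, so y_c = 4.62 + 0.296427 = 4.91643 m and h_c = 4.91643 × 0.559193 = 2.74923 m.
A = πr²/2 = π × 0.515²/2 = 0.416614 m².
Resultant F = γ·h_c·A = 14.15583 × 2.74923 × 0.416614 = 16.2136 kN.
I_c = (π/8 − 8/(9π))·r⁴ = 0.109757 × 0.515⁴ = 0.00772078 m⁴.
Centre of pressure: y_p = y_c + I_c/(y_c·A) = 4.91643 + 0.00772078/(4.91643 × 0.416614) = 4.91643 + 0.00376945 = 4.9202 m along the plane.
Vertically, h_p = y_p·sinθ = 4.9202 × 0.559193 = 2.75134 m.

h_p = 2.75 m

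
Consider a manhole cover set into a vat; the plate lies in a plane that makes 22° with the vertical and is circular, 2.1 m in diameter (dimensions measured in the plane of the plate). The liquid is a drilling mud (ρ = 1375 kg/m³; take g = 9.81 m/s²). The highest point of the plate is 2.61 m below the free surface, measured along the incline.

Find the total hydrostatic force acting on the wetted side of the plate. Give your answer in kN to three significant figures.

γ = ρg = 1375 × 9.81 / 1000 = 13.48875 kN/m³.
The plate makes 22° with the vertical, i.e. θ = 90° − 22° = 68° to the horizontal. Measuring y along the incline from the free-surface line, vertical depth h = y·sinθ with sinθ = 0.927184.
The centroid is at the centre, 1.05 m below the top of the plate, so y_c = 2.61 + 1.05 = 3.66 m and h_c = 3.66 × 0.927184 = 3.39349 m.
A = π(1.05)² = 3.46361 m².
Resultant F = γ·h_c·A = 13.48875 × 3.39349 × 3.46361 = 158.543 kN.

F ≈ 159 kN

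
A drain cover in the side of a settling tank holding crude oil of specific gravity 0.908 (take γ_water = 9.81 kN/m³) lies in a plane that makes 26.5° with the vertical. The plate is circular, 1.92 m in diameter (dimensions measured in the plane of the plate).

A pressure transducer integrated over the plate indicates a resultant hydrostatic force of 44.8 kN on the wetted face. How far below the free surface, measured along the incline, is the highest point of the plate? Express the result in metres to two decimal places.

γ = 0.908 × 9.81 = 8.90748 kN/m³.
A = π(0.96)² = 2.89529 m².
From F = γ·h_c·A, the centroid depth is h_c = 44.8/(8.90748 × 2.89529) = 1.73713 m.
The plate makes 26.5° with the vertical, i.e. θ = 90° − 26.5° = 63.5° to the horizontal. Measuring y along the incline from the free-surface line, vertical depth h = y·sinθ with sinθ = 0.894934.
Along the incline, y_c = h_c/sinθ = 1.73713/0.894934 = 1.94107 m.
The centroid is at the centre, 0.96 m below the top of the plate, so the highest point sits at y_top = 1.94107 − 0.96 = 0.98107 m along the incline.

y_top ≈ 0.98 m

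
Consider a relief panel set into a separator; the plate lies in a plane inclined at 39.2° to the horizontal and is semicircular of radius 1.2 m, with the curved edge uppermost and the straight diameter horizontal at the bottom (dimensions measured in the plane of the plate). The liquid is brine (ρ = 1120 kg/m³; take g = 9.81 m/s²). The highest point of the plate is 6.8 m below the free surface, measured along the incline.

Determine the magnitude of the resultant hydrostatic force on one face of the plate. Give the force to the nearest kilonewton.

F ≈ 118 kN

γ = ρg = 1120 × 9.81 / 1000 = 10.9872 kN/m³.
Let θ = 39.2° be the plate's angle to the horizontal; measure y along the incline from where the plane meets the free surface. Vertical depth h = y·sinθ with sinθ = 0.632029.
The centroid lies 4r/(3π) = 0.509296 m above the diameter, so r − 4r/(3π) = 1.2 − 0.509296 = 0.690704 m below the topmost point, so y_c = 6.8 + 0.690704 = 7.4907 m and h_c = 7.4907 × 0.632029 = 4.73434 m.
A = πr²/2 = π × 1.2²/2 = 2.26195 m².
Resultant F = γ·h_c·A = 10.9872 × 4.73434 × 2.26195 = 117.66 kN.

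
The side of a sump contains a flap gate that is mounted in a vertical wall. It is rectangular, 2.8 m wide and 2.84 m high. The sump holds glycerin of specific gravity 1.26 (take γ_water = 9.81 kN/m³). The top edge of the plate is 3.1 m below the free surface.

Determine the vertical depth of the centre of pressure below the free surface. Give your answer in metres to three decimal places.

h_p = 4.669 m

γ = 1.26 × 9.81 = 12.3606 kN/m³.
The centroid lies 2.84/2 = 1.42 m below the top edge, so the centroid depth is h_c = 3.1 + 1.42 = 4.52 m.
A = 2.8 × 2.84 = 7.952 m².
Resultant F = γ·h_c·A = 12.3606 × 4.52 × 7.952 = 444.278 kN.
I_c = b·h³/12 = 2.8 × 2.84³/12 = 5.3448 m⁴.
Centre of pressure: y_p = y_c + I_c/(y_c·A) = 4.52 + 5.3448/(4.52 × 7.952) = 4.52 + 0.148702 = 4.6687 m along the plane.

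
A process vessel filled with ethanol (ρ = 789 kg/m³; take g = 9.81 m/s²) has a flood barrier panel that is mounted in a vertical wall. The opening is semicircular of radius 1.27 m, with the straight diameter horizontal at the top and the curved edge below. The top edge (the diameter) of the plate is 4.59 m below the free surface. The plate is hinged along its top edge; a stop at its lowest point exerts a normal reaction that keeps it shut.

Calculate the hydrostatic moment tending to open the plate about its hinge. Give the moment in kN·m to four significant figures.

γ = ρg = 789 × 9.81 / 1000 = 7.74009 kN/m³.
The centroid of a semicircle lies 4r/(3π) = 0.539005 m from the diameter, here below the top edge, so the centroid depth is h_c = 4.59 + 0.539005 = 5.129 m.
A = πr²/2 = π × 1.27²/2 = 2.53354 m².
Resultant F = γ·h_c·A = 7.74009 × 5.129 × 2.53354 = 100.579 kN.
I_c = (π/8 − 8/(9π))·r⁴ = 0.109757 × 1.27⁴ = 0.285527 m⁴.
Centre of pressure: y_p = y_c + I_c/(y_c·A) = 5.129 + 0.285527/(5.129 × 2.53354) = 5.129 + 0.0219729 = 5.15097 m along the plane.
The resultant acts 0.539005 + 0.0219729 = 0.560978 m (along the plate) below the hinge at the top edge, so the moment about the hinge is M = F × 0.560978 = 100.579 × 0.560978 = 56.4226 kN·m.

M ≈ 56.42 kN·m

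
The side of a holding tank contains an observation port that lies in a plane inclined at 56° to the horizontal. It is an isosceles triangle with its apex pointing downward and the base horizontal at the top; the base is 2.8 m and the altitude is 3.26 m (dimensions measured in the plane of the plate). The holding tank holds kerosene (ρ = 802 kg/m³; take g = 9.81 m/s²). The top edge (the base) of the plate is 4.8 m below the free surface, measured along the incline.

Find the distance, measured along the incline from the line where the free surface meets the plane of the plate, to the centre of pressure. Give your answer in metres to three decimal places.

y_p = 5.987 m

γ = ρg = 802 × 9.81 / 1000 = 7.86762 kN/m³.
Let θ = 56° be the plate's angle to the horizontal; measure y along the incline from where the plane meets the free surface. Vertical depth h = y·sinθ with sinθ = 0.829038.
With the apex down, the centroid sits h/3 = 3.26/3 = 1.08667 m below the base (the top edge), so y_c = 4.8 + 1.08667 = 5.88667 m and h_c = 5.88667 × 0.829038 = 4.88027 m.
A = ½ × 2.8 × 3.26 = 4.564 m².
Resultant F = γ·h_c·A = 7.86762 × 4.88027 × 4.564 = 175.24 kN.
I_c = b·h³/36 = 2.8 × 3.26³/36 = 2.69469 m⁴.
Centre of pressure: y_p = y_c + I_c/(y_c·A) = 5.88667 + 2.69469/(5.88667 × 4.564) = 5.88667 + 0.100298 = 5.98697 m along the plane.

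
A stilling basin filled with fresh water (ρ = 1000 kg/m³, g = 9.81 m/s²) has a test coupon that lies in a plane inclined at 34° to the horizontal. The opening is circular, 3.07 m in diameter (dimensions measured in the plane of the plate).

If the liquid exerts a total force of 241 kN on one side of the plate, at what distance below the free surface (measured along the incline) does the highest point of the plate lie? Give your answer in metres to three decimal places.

y_top ≈ 4.400 m

γ = ρg = 1000 × 9.81 = 9810 N/m³ = 9.81 kN/m³.
A = π(1.535)² = 7.4023 m².
From F = γ·h_c·A, the centroid depth is h_c = 241/(9.81 × 7.4023) = 3.3188 m.
Let θ = 34° be the plate's angle to the horizontal; measure y along the incline from where the plane meets the free surface. Vertical depth h = y·sinθ with sinθ = 0.559193.
Along the incline, y_c = h_c/sinθ = 3.3188/0.559193 = 5.93498 m.
The centroid is at the centre, 1.535 m below the top of the plate, so the highest point sits at y_top = 5.93498 − 1.535 = 4.39998 m along the incline.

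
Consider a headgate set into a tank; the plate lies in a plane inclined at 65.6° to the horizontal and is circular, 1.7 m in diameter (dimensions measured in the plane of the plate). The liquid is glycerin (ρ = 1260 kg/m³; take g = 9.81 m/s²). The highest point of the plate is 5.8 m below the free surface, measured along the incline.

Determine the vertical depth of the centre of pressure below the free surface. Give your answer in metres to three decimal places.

γ = ρg = 1260 × 9.81 / 1000 = 12.3606 kN/m³.
Let θ = 65.6° be the plate's angle to the horizontal; measure y along the incline from where the plane meets the free surface. Vertical depth h = y·sinθ with sinθ = 0.910684.
The centroid is at the centre, 0.85 m below the top of the plate, so y_c = 5.8 + 0.85 = 6.65 m and h_c = 6.65 × 0.910684 = 6.05605 m.
A = π(0.85)² = 2.2698 m².
Resultant F = γ·h_c·A = 12.3606 × 6.05605 × 2.2698 = 169.909 kN.
I_c = πr⁴/4 = π × 0.85⁴/4 = 0.409983 m⁴.
Centre of pressure: y_p = y_c + I_c/(y_c·A) = 6.65 + 0.409983/(6.65 × 2.2698) = 6.65 + 0.0271617 = 6.67716 m along the plane.
Vertically, h_p = y_p·sinθ = 6.67716 × 0.910684 = 6.08078 m.

h_p = 6.081 m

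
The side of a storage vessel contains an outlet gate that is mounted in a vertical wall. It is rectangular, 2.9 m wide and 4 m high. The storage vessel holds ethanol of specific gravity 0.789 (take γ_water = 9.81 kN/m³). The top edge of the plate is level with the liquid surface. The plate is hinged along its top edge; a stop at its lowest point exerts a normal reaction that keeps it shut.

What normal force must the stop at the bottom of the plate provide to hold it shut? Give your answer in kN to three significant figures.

P ≈ 120 kN

γ = 0.789 × 9.81 = 7.74009 kN/m³.
The centroid lies 4/2 = 2 m below the top edge, so the centroid depth is h_c = 2 m.
A = 2.9 × 4 = 11.6 m².
Resultant F = γ·h_c·A = 7.74009 × 2 × 11.6 = 179.57 kN.
I_c = b·h³/12 = 2.9 × 4³/12 = 15.4667 m⁴.
Centre of pressure: y_p = y_c + I_c/(y_c·A) = 2 + 15.4667/(2 × 11.6) = 2 + 0.666668 = 2.66667 m along the plane.
The resultant acts 2 + 0.666668 = 2.66667 m (along the plate) below the hinge at the top edge, so the moment about the hinge is M = F × 2.66667 = 179.57 × 2.66667 = 478.854 kN·m.
A normal force at the bottom, 4 m from the hinge, must supply this moment: P = 478.854/4 = 119.713 kN.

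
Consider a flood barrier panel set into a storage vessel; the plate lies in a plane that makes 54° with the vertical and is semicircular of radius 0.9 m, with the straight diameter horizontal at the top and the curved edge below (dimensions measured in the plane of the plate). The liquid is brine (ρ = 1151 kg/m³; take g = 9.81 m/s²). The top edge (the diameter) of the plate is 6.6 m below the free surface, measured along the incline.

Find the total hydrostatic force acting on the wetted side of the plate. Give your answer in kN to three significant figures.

F ≈ 59.0 kN

γ = ρg = 1151 × 9.81 / 1000 = 11.29131 kN/m³.
The plate makes 54° with the vertical, i.e. θ = 90° − 54° = 36° to the horizontal. Measuring y along the incline from the free-surface line, vertical depth h = y·sinθ with sinθ = 0.587785.
The centroid of a semicircle lies 4r/(3π) = 0.381972 m from the diameter, here below the top edge, so y_c = 6.6 + 0.381972 = 6.98197 m and h_c = 6.98197 × 0.587785 = 4.1039 m.
A = πr²/2 = π × 0.9²/2 = 1.27235 m².
Resultant F = γ·h_c·A = 11.29131 × 4.1039 × 1.27235 = 58.9587 kN.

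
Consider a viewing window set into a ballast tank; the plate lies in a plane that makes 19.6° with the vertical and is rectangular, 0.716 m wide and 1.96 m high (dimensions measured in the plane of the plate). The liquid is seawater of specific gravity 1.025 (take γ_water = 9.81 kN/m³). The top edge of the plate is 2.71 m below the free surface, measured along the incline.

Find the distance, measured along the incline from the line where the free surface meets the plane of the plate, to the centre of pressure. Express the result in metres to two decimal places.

γ = 1.025 × 9.81 = 10.05525 kN/m³.
The plate makes 19.6° with the vertical, i.e. θ = 90° − 19.6° = 70.4° to the horizontal. Measuring y along the incline from the free-surface line, vertical depth h = y·sinθ with sinθ = 0.942057.
The centroid lies 1.96/2 = 0.98 m below the top edge, so y_c = 2.71 + 0.98 = 3.69 m and h_c = 3.69 × 0.942057 = 3.47619 m.
A = 0.716 × 1.96 = 1.40336 m².
Resultant F = γ·h_c·A = 10.05525 × 3.47619 × 1.40336 = 49.053 kN.
I_c = b·h³/12 = 0.716 × 1.96³/12 = 0.449262 m⁴.
Centre of pressure: y_p = y_c + I_c/(y_c·A) = 3.69 + 0.449262/(3.69 × 1.40336) = 3.69 + 0.0867569 = 3.77676 m along the plane.

y_p = 3.78 m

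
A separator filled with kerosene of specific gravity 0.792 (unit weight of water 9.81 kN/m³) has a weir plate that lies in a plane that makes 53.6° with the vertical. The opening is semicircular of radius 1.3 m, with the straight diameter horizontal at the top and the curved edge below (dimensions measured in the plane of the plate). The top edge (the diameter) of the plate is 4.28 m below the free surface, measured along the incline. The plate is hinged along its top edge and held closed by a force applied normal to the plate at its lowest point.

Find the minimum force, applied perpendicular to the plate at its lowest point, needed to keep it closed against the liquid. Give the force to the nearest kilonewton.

P ≈ 26 kN

γ = 0.792 × 9.81 = 7.76952 kN/m³.
The plate makes 53.6° with the vertical, i.e. θ = 90° − 53.6° = 36.4° to the horizontal. Measuring y along the incline from the free-surface line, vertical depth h = y·sinθ with sinθ = 0.593419.
The centroid of a semicircle lies 4r/(3π) = 0.551737 m from the diameter, here below the top edge, so y_c = 4.28 + 0.551737 = 4.83174 m and h_c = 4.83174 × 0.593419 = 2.86725 m.
A = πr²/2 = π × 1.3²/2 = 2.65465 m².
Resultant F = γ·h_c·A = 7.76952 × 2.86725 × 2.65465 = 59.1381 kN.
I_c = (π/8 − 8/(9π))·r⁴ = 0.109757 × 1.3⁴ = 0.313477 m⁴.
Centre of pressure: y_p = y_c + I_c/(y_c·A) = 4.83174 + 0.313477/(4.83174 × 2.65465) = 4.83174 + 0.0244396 = 4.85618 m along the plane.
The resultant acts 0.551737 + 0.0244396 = 0.576177 m (along the plate) below the hinge at the top edge, so the moment about the hinge is M = F × 0.576177 = 59.1381 × 0.576177 = 34.074 kN·m.
A normal force at the bottom, 1.3 m from the hinge, must supply this moment: P = 34.074/1.3 = 26.2108 kN.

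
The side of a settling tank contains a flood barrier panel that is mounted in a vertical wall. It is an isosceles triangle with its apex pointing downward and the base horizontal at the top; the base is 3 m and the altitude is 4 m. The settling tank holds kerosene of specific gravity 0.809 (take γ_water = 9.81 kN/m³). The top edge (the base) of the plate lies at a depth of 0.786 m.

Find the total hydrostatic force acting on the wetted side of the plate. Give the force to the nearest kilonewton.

F ≈ 101 kN

γ = 0.809 × 9.81 = 7.93629 kN/m³.
With the apex down, the centroid sits h/3 = 4/3 = 1.33333 m below the base (the top edge), so the centroid depth is h_c = 0.786 + 1.33333 = 2.11933 m.
A = ½ × 3 × 4 = 6 m².
Resultant F = γ·h_c·A = 7.93629 × 2.11933 × 6 = 100.918 kN.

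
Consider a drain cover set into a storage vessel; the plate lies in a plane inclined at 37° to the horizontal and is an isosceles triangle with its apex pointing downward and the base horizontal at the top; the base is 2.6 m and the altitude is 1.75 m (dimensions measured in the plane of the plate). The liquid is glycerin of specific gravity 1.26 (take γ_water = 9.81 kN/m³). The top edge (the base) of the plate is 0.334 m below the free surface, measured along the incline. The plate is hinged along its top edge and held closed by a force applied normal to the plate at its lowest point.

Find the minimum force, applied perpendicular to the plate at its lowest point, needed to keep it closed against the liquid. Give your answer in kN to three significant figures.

γ = 1.26 × 9.81 = 12.3606 kN/m³.
Let θ = 37° be the plate's angle to the horizontal; measure y along the incline from where the plane meets the free surface. Vertical depth h = y·sinθ with sinθ = 0.601815.
With the apex down, the centroid sits h/3 = 1.75/3 = 0.583333 m below the base (the top edge), so y_c = 0.334 + 0.583333 = 0.917333 m and h_c = 0.917333 × 0.601815 = 0.552065 m.
A = ½ × 2.6 × 1.75 = 2.275 m².
Resultant F = γ·h_c·A = 12.3606 × 0.552065 × 2.275 = 15.5243 kN.
I_c = b·h³/36 = 2.6 × 1.75³/36 = 0.387066 m⁴.
Centre of pressure: y_p = y_c + I_c/(y_c·A) = 0.917333 + 0.387066/(0.917333 × 2.275) = 0.917333 + 0.185471 = 1.1028 m along the plane.
The resultant acts 0.583333 + 0.185471 = 0.768804 m (along the plate) below the hinge at the top edge, so the moment about the hinge is M = F × 0.768804 = 15.5243 × 0.768804 = 11.9351 kN·m.
A normal force at the bottom, 1.75 m from the hinge, must supply this moment: P = 11.9351/1.75 = 6.82006 kN.

P ≈ 6.82 kN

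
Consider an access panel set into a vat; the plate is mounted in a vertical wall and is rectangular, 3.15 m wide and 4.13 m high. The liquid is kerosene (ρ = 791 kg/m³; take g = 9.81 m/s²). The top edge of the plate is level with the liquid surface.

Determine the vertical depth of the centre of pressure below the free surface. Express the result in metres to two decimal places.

h_p = 2.75 m

γ = ρg = 791 × 9.81 / 1000 = 7.75971 kN/m³.
The centroid lies 4.13/2 = 2.065 m below the top edge, so the centroid depth is h_c = 2.065 m.
A = 3.15 × 4.13 = 13.0095 m².
Resultant F = γ·h_c·A = 7.75971 × 2.065 × 13.0095 = 208.462 kN.
I_c = b·h³/12 = 3.15 × 4.13³/12 = 18.4918 m⁴.
Centre of pressure: y_p = y_c + I_c/(y_c·A) = 2.065 + 18.4918/(2.065 × 13.0095) = 2.065 + 0.688333 = 2.75333 m along the plane.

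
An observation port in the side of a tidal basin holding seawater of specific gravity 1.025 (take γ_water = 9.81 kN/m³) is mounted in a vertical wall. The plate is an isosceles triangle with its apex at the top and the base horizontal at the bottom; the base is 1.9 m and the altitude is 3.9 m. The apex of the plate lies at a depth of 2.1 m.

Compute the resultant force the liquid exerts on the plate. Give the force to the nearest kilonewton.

γ = 1.025 × 9.81 = 10.05525 kN/m³.
With the apex up, the centroid sits 2h/3 = 2 × 3.9/3 = 2.6 m below the apex, so the centroid depth is h_c = 2.1 + 2.6 = 4.7 m.
A = ½ × 1.9 × 3.9 = 3.705 m².
Resultant F = γ·h_c·A = 10.05525 × 4.7 × 3.705 = 175.097 kN.

F ≈ 175 kN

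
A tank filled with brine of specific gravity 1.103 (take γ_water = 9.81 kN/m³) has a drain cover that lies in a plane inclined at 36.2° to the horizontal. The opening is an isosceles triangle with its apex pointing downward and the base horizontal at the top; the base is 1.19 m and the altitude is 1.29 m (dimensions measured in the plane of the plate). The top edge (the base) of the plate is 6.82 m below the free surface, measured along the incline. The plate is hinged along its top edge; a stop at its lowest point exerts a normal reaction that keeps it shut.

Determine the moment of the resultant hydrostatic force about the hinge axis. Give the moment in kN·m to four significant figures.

M ≈ 15.75 kN·m

γ = 1.103 × 9.81 = 10.82043 kN/m³.
Let θ = 36.2° be the plate's angle to the horizontal; measure y along the incline from where the plane meets the free surface. Vertical depth h = y·sinθ with sinθ = 0.590606.
With the apex down, the centroid sits h/3 = 1.29/3 = 0.43 m below the base (the top edge), so y_c = 6.82 + 0.43 = 7.25 m and h_c = 7.25 × 0.590606 = 4.28189 m.
A = ½ × 1.19 × 1.29 = 0.76755 m².
Resultant F = γ·h_c·A = 10.82043 × 4.28189 × 0.76755 = 35.562 kN.
I_c = b·h³/36 = 1.19 × 1.29³/36 = 0.07096 m⁴.
Centre of pressure: y_p = y_c + I_c/(y_c·A) = 7.25 + 0.07096/(7.25 × 0.76755) = 7.25 + 0.0127517 = 7.26275 m along the plane.
The resultant acts 0.43 + 0.0127517 = 0.442752 m (along the plate) below the hinge at the top edge, so the moment about the hinge is M = F × 0.442752 = 35.562 × 0.442752 = 15.7451 kN·m.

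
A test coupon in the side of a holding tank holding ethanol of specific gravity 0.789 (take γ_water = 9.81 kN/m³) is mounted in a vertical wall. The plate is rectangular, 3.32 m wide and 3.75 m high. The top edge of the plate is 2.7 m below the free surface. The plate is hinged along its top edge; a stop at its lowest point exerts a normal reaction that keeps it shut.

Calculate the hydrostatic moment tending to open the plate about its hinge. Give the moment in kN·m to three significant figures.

M ≈ 940 kN·m

γ = 0.789 × 9.81 = 7.74009 kN/m³.
The centroid lies 3.75/2 = 1.875 m below the top edge, so the centroid depth is h_c = 2.7 + 1.875 = 4.575 m.
A = 3.32 × 3.75 = 12.45 m².
Resultant F = γ·h_c·A = 7.74009 × 4.575 × 12.45 = 440.866 kN.
I_c = b·h³/12 = 3.32 × 3.75³/12 = 14.5898 m⁴.
Centre of pressure: y_p = y_c + I_c/(y_c·A) = 4.575 + 14.5898/(4.575 × 12.45) = 4.575 + 0.256147 = 4.83115 m along the plane.
The resultant acts 1.875 + 0.256147 = 2.13115 m (along the plate) below the hinge at the top edge, so the moment about the hinge is M = F × 2.13115 = 440.866 × 2.13115 = 939.552 kN·m.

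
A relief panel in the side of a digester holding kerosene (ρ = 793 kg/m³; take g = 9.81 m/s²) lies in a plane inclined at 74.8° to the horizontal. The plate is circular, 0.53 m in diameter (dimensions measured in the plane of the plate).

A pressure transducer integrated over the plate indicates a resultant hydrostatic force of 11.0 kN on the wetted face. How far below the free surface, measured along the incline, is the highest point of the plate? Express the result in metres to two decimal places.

y_top ≈ 6.38 m

γ = ρg = 793 × 9.81 / 1000 = 7.77933 kN/m³.
A = π(0.265)² = 0.220618 m².
From F = γ·h_c·A, the centroid depth is h_c = 11.0/(7.77933 × 0.220618) = 6.40928 m.
Let θ = 74.8° be the plate's angle to the horizontal; measure y along the incline from where the plane meets the free surface. Vertical depth h = y·sinθ with sinθ = 0.965016.
Along the incline, y_c = h_c/sinθ = 6.40928/0.965016 = 6.64163 m.
The centroid is at the centre, 0.265 m below the top of the plate, so the highest point sits at y_top = 6.64163 − 0.265 = 6.37663 m along the incline.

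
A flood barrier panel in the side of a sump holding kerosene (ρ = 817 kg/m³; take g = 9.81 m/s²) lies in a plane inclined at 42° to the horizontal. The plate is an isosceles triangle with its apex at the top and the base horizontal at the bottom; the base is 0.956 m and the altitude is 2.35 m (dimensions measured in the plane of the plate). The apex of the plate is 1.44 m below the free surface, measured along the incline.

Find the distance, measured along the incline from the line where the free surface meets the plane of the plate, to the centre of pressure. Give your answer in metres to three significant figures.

y_p = 3.11 m

γ = ρg = 817 × 9.81 / 1000 = 8.01477 kN/m³.
Let θ = 42° be the plate's angle to the horizontal; measure y along the incline from where the plane meets the free surface. Vertical depth h = y·sinθ with sinθ = 0.669131.
With the apex up, the centroid sits 2h/3 = 2 × 2.35/3 = 1.56667 m below the apex, so y_c = 1.44 + 1.56667 = 3.00667 m and h_c = 3.00667 × 0.669131 = 2.01186 m.
A = ½ × 0.956 × 2.35 = 1.1233 m².
Resultant F = γ·h_c·A = 8.01477 × 2.01186 × 1.1233 = 18.1128 kN.
I_c = b·h³/36 = 0.956 × 2.35³/36 = 0.344635 m⁴.
Centre of pressure: y_p = y_c + I_c/(y_c·A) = 3.00667 + 0.344635/(3.00667 × 1.1233) = 3.00667 + 0.102042 = 3.10871 m along the plane.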